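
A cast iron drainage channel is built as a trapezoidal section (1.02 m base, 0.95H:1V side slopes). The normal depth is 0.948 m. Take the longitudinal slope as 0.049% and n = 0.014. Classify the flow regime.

subcritical

With bottom width b = 1.02 m and side slope z = 0.95: A = (b + zy)y = (1.02 + 0.95×0.948)×0.948 = 1.821 m²; P = b + 2y√(1+z²) = 1.02 + 2×0.948×1.379 = 3.635 m.
Hydraulic radius R = A/P = 1.821/3.635 = 0.5009 m.
V = (1/n) R^(2/3) √S = (1/0.014) × 0.5009^(2/3) × √0.00049 = 0.9972 m/s. Hydraulic depth D_h = A/T = 1.821/2.821 = 0.6454 m.
Froude number Fr = V/√(g·D_h) = 0.9972/√(9.81×0.6454) = 0.396, which is less than 1, so the flow is subcritical.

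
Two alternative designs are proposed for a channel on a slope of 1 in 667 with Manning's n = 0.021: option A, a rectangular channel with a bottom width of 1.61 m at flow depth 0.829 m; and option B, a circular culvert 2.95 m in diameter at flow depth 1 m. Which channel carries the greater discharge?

Channel A: Flow area A = b·y = 1.61 × 0.829 = 1.335 m². Wetted perimeter P = b + 2y = 1.61 + 2×0.829 = 3.268 m. Hydraulic radius R = A/P = 1.335/3.268 = 0.4084 m. Q_A = (1/0.021)·1.335·0.4084^(2/3)·√0.001499 = 1.355 m³/s.
Channel B: For a circular section of diameter D = 2.95 m at depth y = 1 m, the central angle is θ = 2 arccos(1 − 2y/D) = 2.486 rad. Then A = (D²/8)(θ − sin θ) = 2.041 m² and P = Dθ/2 = 3.667 m. Hydraulic radius R = A/P = 2.041/3.667 = 0.5566 m. Q_B = (1/0.021)·2.041·0.5566^(2/3)·√0.001499 = 2.546 m³/s.
Q_A = 1.355 m³/s vs Q_B = 2.546 m³/s, so channel B carries more.

channel B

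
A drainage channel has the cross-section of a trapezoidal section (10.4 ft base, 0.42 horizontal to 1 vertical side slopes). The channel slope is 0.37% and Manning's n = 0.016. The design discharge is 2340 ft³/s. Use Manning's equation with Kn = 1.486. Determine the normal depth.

y_n = 10.2 ft

Manning's equation rearranged: A R^(2/3) = nQ / (1.486·√S) = 0.016 × 2340 / (1.486 × √0.0037) = 414.2.
Trying y = 12.1 ft: A R^(2/3) = 555.9 — too large.
Trying y = 7.3 ft: A R^(2/3) = 237.1 — too small.
Trying y = 10.2 ft: A R^(2/3) = 414.6 — close enough.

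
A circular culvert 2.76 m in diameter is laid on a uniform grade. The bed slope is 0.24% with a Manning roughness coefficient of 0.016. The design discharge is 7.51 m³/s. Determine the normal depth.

Manning's equation rearranged: A R^(2/3) = nQ / (1·√S) = 0.016 × 7.51 / (√0.0024) = 2.453.
Trying y = 1.8 m: A R^(2/3) = 3.551 — too large.
Trying y = 1.16 m: A R^(2/3) = 1.722 — too small.
Trying y = 1.42 m: A R^(2/3) = 2.451 — close enough.

y_n = 1.42 m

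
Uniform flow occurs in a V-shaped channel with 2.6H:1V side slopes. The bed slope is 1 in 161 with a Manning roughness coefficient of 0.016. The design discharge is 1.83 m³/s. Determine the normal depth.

y_n = 0.583 m

Manning's equation rearranged: A R^(2/3) = nQ / (1·√S) = 0.016 × 1.83 / (√0.006211) = 0.3715.
Try y = 0.509 m: A R^(2/3) = 0.2584 — too small.
Try y = 0.713 m: A R^(2/3) = 0.6347 — too large.
Try y = 0.583 m: A R^(2/3) = 0.371 — close enough.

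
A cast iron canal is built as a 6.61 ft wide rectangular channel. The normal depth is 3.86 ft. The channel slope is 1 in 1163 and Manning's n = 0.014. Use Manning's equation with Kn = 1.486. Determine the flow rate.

Q = 117 ft³/s

Flow area A = b·y = 6.61 × 3.86 = 25.51 ft². Wetted perimeter P = b + 2y = 6.61 + 2×3.86 = 14.33 ft.
Hydraulic radius R = A/P = 25.51/14.33 = 1.781 ft.
Manning's equation: Q = (1.486/n) A R^(2/3) S^(1/2) = (1.486/0.014) × 25.51 × 1.781^(2/3) × 0.0008598^(1/2) = 117 ft³/s.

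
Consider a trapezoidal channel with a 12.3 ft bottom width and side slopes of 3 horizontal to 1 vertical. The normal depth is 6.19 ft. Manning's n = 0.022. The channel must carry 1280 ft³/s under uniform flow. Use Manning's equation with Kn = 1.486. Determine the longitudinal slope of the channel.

With bottom width b = 12.3 ft and side slope z = 3: A = (b + zy)y = (12.3 + 3×6.19)×6.19 = 191.1 ft²; P = b + 2y√(1+z²) = 12.3 + 2×6.19×3.162 = 51.45 ft.
Hydraulic radius R = A/P = 191.1/51.45 = 3.714 ft.
From Manning's equation, S = [nQ / (1.486 A R^(2/3))]² = [0.022 × 1280 / (1.486 × 191.1 × 3.714^(2/3))]² = 0.00171.

S = 0.00171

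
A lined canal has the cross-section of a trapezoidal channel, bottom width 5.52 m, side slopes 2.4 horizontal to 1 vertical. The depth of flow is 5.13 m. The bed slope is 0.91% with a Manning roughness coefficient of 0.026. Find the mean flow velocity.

With bottom width b = 5.52 m and side slope z = 2.4: A = (b + zy)y = (5.52 + 2.4×5.13)×5.13 = 91.48 m²; P = b + 2y√(1+z²) = 5.52 + 2×5.13×2.6 = 32.2 m.
Hydraulic radius R = A/P = 91.48/32.2 = 2.841 m.
From Manning's equation, V = (1/n) R^(2/3) S^(1/2) = (1/0.026) × 2.841^(2/3) × 0.0091^(1/2) = 7.36 m/s.

V = 7.36 m/s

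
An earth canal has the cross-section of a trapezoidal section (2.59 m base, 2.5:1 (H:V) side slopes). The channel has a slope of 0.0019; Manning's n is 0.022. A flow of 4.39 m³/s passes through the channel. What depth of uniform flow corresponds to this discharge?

y_n = 0.766 m

Manning's equation rearranged: A R^(2/3) = nQ / (1·√S) = 0.022 × 4.39 / (√0.0019) = 2.216.
At y = 0.551 m: A R^(2/3) = 1.174 — low.
At y = 0.766 m: A R^(2/3) = 2.214 — close enough.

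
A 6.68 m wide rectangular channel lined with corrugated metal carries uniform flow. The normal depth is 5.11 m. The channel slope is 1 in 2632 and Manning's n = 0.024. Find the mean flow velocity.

V = 1.3 m/s

Flow area A = b·y = 6.68 × 5.11 = 34.13 m². Wetted perimeter P = b + 2y = 6.68 + 2×5.11 = 16.9 m.
Hydraulic radius R = A/P = 34.13/16.9 = 2.02 m.
From Manning's equation, V = (1/n) R^(2/3) S^(1/2) = (1/0.024) × 2.02^(2/3) × 0.0003799^(1/2) = 1.3 m/s.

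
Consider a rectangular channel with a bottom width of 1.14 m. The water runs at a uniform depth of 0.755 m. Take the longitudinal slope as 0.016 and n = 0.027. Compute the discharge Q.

Q = 1.91 m³/s

Flow area A = b·y = 1.14 × 0.755 = 0.8607 m². Wetted perimeter P = b + 2y = 1.14 + 2×0.755 = 2.65 m.
Hydraulic radius R = A/P = 0.8607/2.65 = 0.3248 m.
Manning's equation: Q = (1/n) A R^(2/3) S^(1/2) = (1/0.027) × 0.8607 × 0.3248^(2/3) × 0.016^(1/2) = 1.91 m³/s.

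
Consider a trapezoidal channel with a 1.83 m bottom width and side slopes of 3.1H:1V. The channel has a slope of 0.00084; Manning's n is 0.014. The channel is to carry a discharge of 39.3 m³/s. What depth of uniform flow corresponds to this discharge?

y_n = 2.1 m

Manning's equation rearranged: A R^(2/3) = nQ / (1·√S) = 0.014 × 39.3 / (√0.00084) = 18.98.
Try y = 1.72 m: A R^(2/3) = 11.86 — low.
Try y = 2.45 m: A R^(2/3) = 27.48 — high.
Try y = 2.1 m: A R^(2/3) = 18.99 — ≈ 18.98.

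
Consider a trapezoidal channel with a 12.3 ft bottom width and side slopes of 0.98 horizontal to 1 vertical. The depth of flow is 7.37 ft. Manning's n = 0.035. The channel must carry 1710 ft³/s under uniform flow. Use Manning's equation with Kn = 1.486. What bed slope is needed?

S = 0.011

With bottom width b = 12.3 ft and side slope z = 0.98: A = (b + zy)y = (12.3 + 0.98×7.37)×7.37 = 143.9 ft²; P = b + 2y√(1+z²) = 12.3 + 2×7.37×1.4 = 32.94 ft.
Hydraulic radius R = A/P = 143.9/32.94 = 4.368 ft.
From Manning's equation, S = [nQ / (1.486 A R^(2/3))]² = [0.035 × 1710 / (1.486 × 143.9 × 4.368^(2/3))]² = 0.011.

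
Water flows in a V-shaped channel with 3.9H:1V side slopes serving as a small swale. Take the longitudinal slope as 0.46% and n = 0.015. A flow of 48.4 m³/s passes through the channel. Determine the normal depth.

y_n = 1.75 m

Manning's equation rearranged: A R^(2/3) = nQ / (1·√S) = 0.015 × 48.4 / (√0.0046) = 10.7.
Try y = 1.92 m: A R^(2/3) = 13.7 — high.
Try y = 1.2 m: A R^(2/3) = 3.911 — low.
Try y = 1.75 m: A R^(2/3) = 10.7 — close enough.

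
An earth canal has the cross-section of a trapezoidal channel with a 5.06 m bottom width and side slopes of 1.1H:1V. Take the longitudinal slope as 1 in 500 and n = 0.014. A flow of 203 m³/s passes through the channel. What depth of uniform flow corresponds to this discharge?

Manning's equation rearranged: A R^(2/3) = nQ / (1·√S) = 0.014 × 203 / (√0.002) = 63.55.
Trying y = 3.06 m: A R^(2/3) = 38.45 — low.
Trying y = 3.97 m: A R^(2/3) = 63.68 — ≈ 63.55.

y_n = 3.97 m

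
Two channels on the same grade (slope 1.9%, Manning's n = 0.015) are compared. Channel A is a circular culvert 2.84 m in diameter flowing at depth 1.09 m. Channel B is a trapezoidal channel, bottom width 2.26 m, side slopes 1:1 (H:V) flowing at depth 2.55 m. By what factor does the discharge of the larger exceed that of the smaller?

Channel A: For a circular section of diameter D = 2.84 m at depth y = 1.09 m, the central angle is θ = 2 arccos(1 − 2y/D) = 2.673 rad. Then A = (D²/8)(θ − sin θ) = 2.239 m² and P = Dθ/2 = 3.795 m. Hydraulic radius R = A/P = 2.239/3.795 = 0.5899 m. Q_A = (1/0.015)·2.239·0.5899^(2/3)·√0.019 = 14.47 m³/s.
Channel B: With bottom width b = 2.26 m and side slope z = 1: A = (b + zy)y = (2.26 + 1×2.55)×2.55 = 12.27 m²; P = b + 2y√(1+z²) = 2.26 + 2×2.55×1.414 = 9.472 m. Hydraulic radius R = A/P = 12.27/9.472 = 1.295 m. Q_B = (1/0.015)·12.27·1.295^(2/3)·√0.019 = 133.9 m³/s.
The larger discharge is 133.9 m³/s and the smaller is 14.47 m³/s; the ratio is 9.25.

9.25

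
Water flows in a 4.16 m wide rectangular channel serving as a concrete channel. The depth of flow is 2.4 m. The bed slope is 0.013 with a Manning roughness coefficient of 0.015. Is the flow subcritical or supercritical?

supercritical

Flow area A = b·y = 4.16 × 2.4 = 9.984 m². Wetted perimeter P = b + 2y = 4.16 + 2×2.4 = 8.96 m.
Hydraulic radius R = A/P = 9.984/8.96 = 1.114 m.
V = (1/n) R^(2/3) √S = (1/0.015) × 1.114^(2/3) × √0.013 = 8.17 m/s. Hydraulic depth D_h = A/T = 9.984/4.16 = 2.4 m.
Froude number Fr = V/√(g·D_h) = 8.17/√(9.81×2.4) = 1.68, which is greater than 1, so the flow is supercritical.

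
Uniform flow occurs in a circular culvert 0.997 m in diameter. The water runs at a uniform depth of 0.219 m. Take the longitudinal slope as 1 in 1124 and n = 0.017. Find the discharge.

Q = 0.0574 m³/s

For a circular section of diameter D = 0.997 m at depth y = 0.219 m, the central angle is θ = 2 arccos(1 − 2y/D) = 1.951 rad. Then A = (D²/8)(θ − sin θ) = 0.1271 m² and P = Dθ/2 = 0.9727 m.
Hydraulic radius R = A/P = 0.1271/0.9727 = 0.1306 m.
Manning's equation: Q = (1/n) A R^(2/3) S^(1/2) = (1/0.017) × 0.1271 × 0.1306^(2/3) × 0.0008897^(1/2) = 0.0574 m³/s.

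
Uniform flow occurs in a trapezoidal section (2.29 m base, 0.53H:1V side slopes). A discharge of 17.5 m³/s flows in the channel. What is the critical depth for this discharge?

y_c = 1.59 m

At critical depth, Q² T / (g A³) = 1, i.e. A³/T = Q²/g = 17.5²/9.81 = 31.22.
Trying y = 1.86 m: A³/T = 53.08 — over.
Trying y = 1.59 m: A³/T = 31.09 — matches.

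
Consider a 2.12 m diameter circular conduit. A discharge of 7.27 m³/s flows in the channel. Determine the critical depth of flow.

y_c = 1.28 m

At critical depth, Q² T / (g A³) = 1, i.e. A³/T = Q²/g = 7.27²/9.81 = 5.388.
Try y = 0.942 m: A³/T = 1.651 — low.
Try y = 1.28 m: A³/T = 5.333 — ≈ 5.388.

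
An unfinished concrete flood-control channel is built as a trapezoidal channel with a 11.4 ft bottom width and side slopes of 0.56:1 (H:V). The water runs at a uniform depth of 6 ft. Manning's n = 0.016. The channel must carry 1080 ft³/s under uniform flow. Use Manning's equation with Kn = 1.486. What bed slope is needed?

With bottom width b = 11.4 ft and side slope z = 0.56: A = (b + zy)y = (11.4 + 0.56×6)×6 = 88.56 ft²; P = b + 2y√(1+z²) = 11.4 + 2×6×1.146 = 25.15 ft.
Hydraulic radius R = A/P = 88.56/25.15 = 3.521 ft.
From Manning's equation, S = [nQ / (1.486 A R^(2/3))]² = [0.016 × 1080 / (1.486 × 88.56 × 3.521^(2/3))]² = 0.00322.

S = 0.00322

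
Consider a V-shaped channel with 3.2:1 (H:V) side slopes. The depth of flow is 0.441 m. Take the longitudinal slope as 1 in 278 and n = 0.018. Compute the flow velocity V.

V = 1.18 m/s

For a triangular section with side slope z = 3.2: A = zy² = 3.2×0.441² = 0.6223 m²; P = 2y√(1+z²) = 2×0.441×3.353 = 2.957 m.
Hydraulic radius R = A/P = 0.6223/2.957 = 0.2105 m.
From Manning's equation, V = (1/n) R^(2/3) S^(1/2) = (1/0.018) × 0.2105^(2/3) × 0.003597^(1/2) = 1.18 m/s.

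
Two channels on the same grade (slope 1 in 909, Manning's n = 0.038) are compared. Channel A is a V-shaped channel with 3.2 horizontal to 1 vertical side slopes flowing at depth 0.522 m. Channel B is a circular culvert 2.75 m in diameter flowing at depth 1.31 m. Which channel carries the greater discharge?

channel B

Channel A: For a triangular section with side slope z = 3.2: A = zy² = 3.2×0.522² = 0.8719 m²; P = 2y√(1+z²) = 2×0.522×3.353 = 3.5 m. Hydraulic radius R = A/P = 0.8719/3.5 = 0.2491 m. Q_A = (1/0.038)·0.8719·0.2491^(2/3)·√0.0011 = 0.3013 m³/s.
Channel B: For a circular section of diameter D = 2.75 m at depth y = 1.31 m, the central angle is θ = 2 arccos(1 − 2y/D) = 3.047 rad. Then A = (D²/8)(θ − sin θ) = 2.791 m² and P = Dθ/2 = 4.19 m. Hydraulic radius R = A/P = 2.791/4.19 = 0.6662 m. Q_B = (1/0.038)·2.791·0.6662^(2/3)·√0.0011 = 1.858 m³/s.
Q_A = 0.3013 m³/s vs Q_B = 1.858 m³/s, so channel B carries more.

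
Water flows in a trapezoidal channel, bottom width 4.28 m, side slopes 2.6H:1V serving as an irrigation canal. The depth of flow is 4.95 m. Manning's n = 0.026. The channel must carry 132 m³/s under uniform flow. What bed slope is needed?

With bottom width b = 4.28 m and side slope z = 2.6: A = (b + zy)y = (4.28 + 2.6×4.95)×4.95 = 84.89 m²; P = b + 2y√(1+z²) = 4.28 + 2×4.95×2.786 = 31.86 m.
Hydraulic radius R = A/P = 84.89/31.86 = 2.665 m.
From Manning's equation, S = [nQ / (1 A R^(2/3))]² = [0.026 × 132 / (1 × 84.89 × 2.665^(2/3))]² = 0.000442.

S = 0.000442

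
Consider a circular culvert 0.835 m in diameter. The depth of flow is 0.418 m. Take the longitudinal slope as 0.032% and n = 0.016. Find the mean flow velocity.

For a circular section of diameter D = 0.835 m at depth y = 0.418 m, the central angle is θ = 2 arccos(1 − 2y/D) = 3.144 rad. Then A = (D²/8)(θ − sin θ) = 0.2742 m² and P = Dθ/2 = 1.313 m.
Hydraulic radius R = A/P = 0.2742/1.313 = 0.2089 m.
From Manning's equation, V = (1/n) R^(2/3) S^(1/2) = (1/0.016) × 0.2089^(2/3) × 0.00032^(1/2) = 0.394 m/s.

V = 0.394 m/s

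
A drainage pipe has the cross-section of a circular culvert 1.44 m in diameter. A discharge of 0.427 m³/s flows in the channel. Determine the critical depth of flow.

At critical depth, Q² T / (g A³) = 1, i.e. A³/T = Q²/g = 0.427²/9.81 = 0.01859.
At y = 0.237 m: A³/T = 0.005036 — short.
At y = 0.331 m: A³/T = 0.01865 — ≈ 0.01859.

y_c = 0.331 m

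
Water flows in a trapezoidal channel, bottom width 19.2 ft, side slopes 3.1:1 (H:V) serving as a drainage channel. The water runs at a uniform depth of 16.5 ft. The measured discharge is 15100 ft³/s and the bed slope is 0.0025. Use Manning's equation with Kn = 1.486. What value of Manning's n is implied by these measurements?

n = 0.025

With bottom width b = 19.2 ft and side slope z = 3.1: A = (b + zy)y = (19.2 + 3.1×16.5)×16.5 = 1161 ft²; P = b + 2y√(1+z²) = 19.2 + 2×16.5×3.257 = 126.7 ft.
Hydraulic radius R = A/P = 1161/126.7 = 9.162 ft.
Rearranging Manning's equation: n = (1.486/Q) A R^(2/3) S^(1/2) = (1.486/15100) × 1161 × 9.162^(2/3) × √0.0025 = 0.025.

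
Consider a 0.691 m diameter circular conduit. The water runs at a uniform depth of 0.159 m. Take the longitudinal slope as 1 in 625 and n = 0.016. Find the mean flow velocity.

For a circular section of diameter D = 0.691 m at depth y = 0.159 m, the central angle is θ = 2 arccos(1 − 2y/D) = 2.001 rad. Then A = (D²/8)(θ − sin θ) = 0.0652 m² and P = Dθ/2 = 0.6914 m.
Hydraulic radius R = A/P = 0.0652/0.6914 = 0.0943 m.
From Manning's equation, V = (1/n) R^(2/3) S^(1/2) = (1/0.016) × 0.0943^(2/3) × 0.0016^(1/2) = 0.518 m/s.

V = 0.518 m/s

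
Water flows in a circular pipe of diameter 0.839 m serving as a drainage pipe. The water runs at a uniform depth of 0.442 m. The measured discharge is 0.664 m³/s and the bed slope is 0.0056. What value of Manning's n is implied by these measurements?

For a circular section of diameter D = 0.839 m at depth y = 0.442 m, the central angle is θ = 2 arccos(1 − 2y/D) = 3.249 rad. Then A = (D²/8)(θ − sin θ) = 0.2953 m² and P = Dθ/2 = 1.363 m.
Hydraulic radius R = A/P = 0.2953/1.363 = 0.2167 m.
Rearranging Manning's equation: n = (1/Q) A R^(2/3) S^(1/2) = (1/0.664) × 0.2953 × 0.2167^(2/3) × √0.0056 = 0.012.

n = 0.012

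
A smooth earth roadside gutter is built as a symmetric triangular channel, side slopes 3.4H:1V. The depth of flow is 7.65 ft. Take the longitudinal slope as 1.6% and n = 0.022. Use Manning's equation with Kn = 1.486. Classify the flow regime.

For a triangular section with side slope z = 3.4: A = zy² = 3.4×7.65² = 199 ft²; P = 2y√(1+z²) = 2×7.65×3.544 = 54.22 ft.
Hydraulic radius R = A/P = 199/54.22 = 3.67 ft.
V = (1.486/n) R^(2/3) √S = (1.486/0.022) × 3.67^(2/3) × √0.016 = 20.33 ft/s. Hydraulic depth D_h = A/T = 199/52.02 = 3.825 ft.
Froude number Fr = V/√(g·D_h) = 20.33/√(32.2×3.825) = 1.83, which is greater than 1, so the flow is supercritical.

supercritical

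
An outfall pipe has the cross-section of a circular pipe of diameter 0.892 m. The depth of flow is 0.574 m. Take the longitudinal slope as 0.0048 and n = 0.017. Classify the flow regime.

subcritical

For a circular section of diameter D = 0.892 m at depth y = 0.574 m, the central angle is θ = 2 arccos(1 − 2y/D) = 3.724 rad. Then A = (D²/8)(θ − sin θ) = 0.425 m² and P = Dθ/2 = 1.661 m.
Hydraulic radius R = A/P = 0.425/1.661 = 0.2559 m.
V = (1/n) R^(2/3) √S = (1/0.017) × 0.2559^(2/3) × √0.0048 = 1.643 m/s. Hydraulic depth D_h = A/T = 0.425/0.8545 = 0.4974 m.
Froude number Fr = V/√(g·D_h) = 1.643/√(9.81×0.4974) = 0.744, which is less than 1, so the flow is subcritical.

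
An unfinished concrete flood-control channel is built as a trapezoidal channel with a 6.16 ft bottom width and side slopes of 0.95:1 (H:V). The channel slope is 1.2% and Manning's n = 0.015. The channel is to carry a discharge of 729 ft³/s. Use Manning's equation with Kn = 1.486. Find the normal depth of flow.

y_n = 3.92 ft

Manning's equation rearranged: A R^(2/3) = nQ / (1.486·√S) = 0.015 × 729 / (1.486 × √0.012) = 67.18.
Trying y = 4.76 ft: A R^(2/3) = 97.02 — over.
Trying y = 3.45 ft: A R^(2/3) = 53 — short.
Trying y = 3.92 ft: A R^(2/3) = 67.17 — matches.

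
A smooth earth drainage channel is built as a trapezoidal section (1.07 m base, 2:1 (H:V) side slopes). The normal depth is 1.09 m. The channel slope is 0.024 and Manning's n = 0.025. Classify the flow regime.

supercritical

With bottom width b = 1.07 m and side slope z = 2: A = (b + zy)y = (1.07 + 2×1.09)×1.09 = 3.543 m²; P = b + 2y√(1+z²) = 1.07 + 2×1.09×2.236 = 5.945 m.
Hydraulic radius R = A/P = 3.543/5.945 = 0.5959 m.
V = (1/n) R^(2/3) √S = (1/0.025) × 0.5959^(2/3) × √0.024 = 4.388 m/s. Hydraulic depth D_h = A/T = 3.543/5.43 = 0.6524 m.
Froude number Fr = V/√(g·D_h) = 4.388/√(9.81×0.6524) = 1.73, which is greater than 1, so the flow is supercritical.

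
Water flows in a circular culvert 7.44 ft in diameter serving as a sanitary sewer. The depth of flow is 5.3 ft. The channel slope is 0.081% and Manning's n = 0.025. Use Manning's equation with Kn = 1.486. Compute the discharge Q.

For a circular section of diameter D = 7.44 ft at depth y = 5.3 ft, the central angle is θ = 2 arccos(1 − 2y/D) = 4.019 rad. Then A = (D²/8)(θ − sin θ) = 33.13 ft² and P = Dθ/2 = 14.95 ft.
Hydraulic radius R = A/P = 33.13/14.95 = 2.216 ft.
Manning's equation: Q = (1.486/n) A R^(2/3) S^(1/2) = (1.486/0.025) × 33.13 × 2.216^(2/3) × 0.00081^(1/2) = 95.3 ft³/s.

Q = 95.3 ft³/s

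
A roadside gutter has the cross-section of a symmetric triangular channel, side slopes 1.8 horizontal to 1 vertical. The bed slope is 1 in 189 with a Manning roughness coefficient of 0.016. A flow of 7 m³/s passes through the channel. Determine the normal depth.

Manning's equation rearranged: A R^(2/3) = nQ / (1·√S) = 0.016 × 7 / (√0.005291) = 1.54.
At y = 0.985 m: A R^(2/3) = 0.9957 — too small.
At y = 1.3 m: A R^(2/3) = 2.087 — too large.
At y = 1.16 m: A R^(2/3) = 1.54 — ≈ 1.54.

y_n = 1.16 m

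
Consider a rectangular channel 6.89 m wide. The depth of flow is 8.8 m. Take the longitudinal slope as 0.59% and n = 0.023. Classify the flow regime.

Flow area A = b·y = 6.89 × 8.8 = 60.63 m². Wetted perimeter P = b + 2y = 6.89 + 2×8.8 = 24.49 m.
Hydraulic radius R = A/P = 60.63/24.49 = 2.476 m.
V = (1/n) R^(2/3) √S = (1/0.023) × 2.476^(2/3) × √0.0059 = 6.112 m/s. Hydraulic depth D_h = A/T = 60.63/6.89 = 8.8 m.
Froude number Fr = V/√(g·D_h) = 6.112/√(9.81×8.8) = 0.658, which is less than 1, so the flow is subcritical.

subcritical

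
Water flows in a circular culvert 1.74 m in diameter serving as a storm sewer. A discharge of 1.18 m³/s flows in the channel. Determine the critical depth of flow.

At critical depth, Q² T / (g A³) = 1, i.e. A³/T = Q²/g = 1.18²/9.81 = 0.1419.
Try y = 0.406 m: A³/T = 0.05094 — short.
Try y = 0.673 m: A³/T = 0.3612 — over.
Try y = 0.528 m: A³/T = 0.1416 — close enough.

y_c = 0.528 m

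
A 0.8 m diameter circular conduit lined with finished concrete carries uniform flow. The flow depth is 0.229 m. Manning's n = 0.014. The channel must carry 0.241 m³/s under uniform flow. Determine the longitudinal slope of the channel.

For a circular section of diameter D = 0.8 m at depth y = 0.229 m, the central angle is θ = 2 arccos(1 − 2y/D) = 2.258 rad. Then A = (D²/8)(θ − sin θ) = 0.1188 m² and P = Dθ/2 = 0.9033 m.
Hydraulic radius R = A/P = 0.1188/0.9033 = 0.1315 m.
From Manning's equation, S = [nQ / (1 A R^(2/3))]² = [0.014 × 0.241 / (1 × 0.1188 × 0.1315^(2/3))]² = 0.0121.

S = 0.0121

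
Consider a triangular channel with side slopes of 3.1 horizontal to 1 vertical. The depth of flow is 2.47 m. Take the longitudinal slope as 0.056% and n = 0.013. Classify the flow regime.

For a triangular section with side slope z = 3.1: A = zy² = 3.1×2.47² = 18.91 m²; P = 2y√(1+z²) = 2×2.47×3.257 = 16.09 m.
Hydraulic radius R = A/P = 18.91/16.09 = 1.175 m.
V = (1/n) R^(2/3) √S = (1/0.013) × 1.175^(2/3) × √0.00056 = 2.027 m/s. Hydraulic depth D_h = A/T = 18.91/15.31 = 1.235 m.
Froude number Fr = V/√(g·D_h) = 2.027/√(9.81×1.235) = 0.582, which is less than 1, so the flow is subcritical.

subcritical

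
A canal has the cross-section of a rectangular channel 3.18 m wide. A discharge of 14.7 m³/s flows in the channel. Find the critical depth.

y_c = 1.3 m

For a rectangular channel, critical depth y_c = (q²/g)^(1/3) where q = Q/b = 14.7/3.18 = 4.623 m²/s.
So y_c = (4.623²/9.81)^(1/3) = 1.3 m.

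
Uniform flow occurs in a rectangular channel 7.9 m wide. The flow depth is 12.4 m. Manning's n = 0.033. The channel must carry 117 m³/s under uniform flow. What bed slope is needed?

S = 0.00036

Flow area A = b·y = 7.9 × 12.4 = 97.96 m². Wetted perimeter P = b + 2y = 7.9 + 2×12.4 = 32.7 m.
Hydraulic radius R = A/P = 97.96/32.7 = 2.996 m.
From Manning's equation, S = [nQ / (1 A R^(2/3))]² = [0.033 × 117 / (1 × 97.96 × 2.996^(2/3))]² = 0.00036.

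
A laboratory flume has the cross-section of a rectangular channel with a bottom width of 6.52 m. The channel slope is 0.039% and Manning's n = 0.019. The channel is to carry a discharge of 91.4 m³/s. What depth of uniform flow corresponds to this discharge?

y_n = 7.75 m

Manning's equation rearranged: A R^(2/3) = nQ / (1·√S) = 0.019 × 91.4 / (√0.00039) = 87.94.
Try y = 5.95 m: A R^(2/3) = 63.74 — low.
Try y = 7.75 m: A R^(2/3) = 87.91 — ≈ 87.94.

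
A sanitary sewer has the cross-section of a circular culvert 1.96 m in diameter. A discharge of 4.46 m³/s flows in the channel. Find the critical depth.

y_c = 1.02 m

At critical depth, Q² T / (g A³) = 1, i.e. A³/T = Q²/g = 4.46²/9.81 = 2.028.
Trying y = 0.775 m: A³/T = 0.7131 — too small.
Trying y = 1.17 m: A³/T = 3.448 — too large.
Trying y = 1.02 m: A³/T = 2.041 — ≈ 2.028.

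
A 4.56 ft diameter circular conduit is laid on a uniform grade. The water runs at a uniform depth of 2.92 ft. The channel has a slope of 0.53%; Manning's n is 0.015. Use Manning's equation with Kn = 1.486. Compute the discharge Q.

Q = 95.2 ft³/s

For a circular section of diameter D = 4.56 ft at depth y = 2.92 ft, the central angle is θ = 2 arccos(1 − 2y/D) = 3.711 rad. Then A = (D²/8)(θ − sin θ) = 11.05 ft² and P = Dθ/2 = 8.46 ft.
Hydraulic radius R = A/P = 11.05/8.46 = 1.306 ft.
Manning's equation: Q = (1.486/n) A R^(2/3) S^(1/2) = (1.486/0.015) × 11.05 × 1.306^(2/3) × 0.0053^(1/2) = 95.2 ft³/s.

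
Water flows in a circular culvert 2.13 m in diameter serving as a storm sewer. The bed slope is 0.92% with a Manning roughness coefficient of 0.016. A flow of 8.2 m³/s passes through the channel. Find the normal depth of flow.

y_n = 1.17 m

Manning's equation rearranged: A R^(2/3) = nQ / (1·√S) = 0.016 × 8.2 / (√0.0092) = 1.368.
Try y = 1.39 m: A R^(2/3) = 1.781 — high.
Try y = 0.988 m: A R^(2/3) = 1.028 — low.
Try y = 1.17 m: A R^(2/3) = 1.368 — ≈ 1.368.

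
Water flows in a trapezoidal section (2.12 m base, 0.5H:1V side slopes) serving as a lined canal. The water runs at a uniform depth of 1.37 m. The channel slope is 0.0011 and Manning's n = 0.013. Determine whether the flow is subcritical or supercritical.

subcritical

With bottom width b = 2.12 m and side slope z = 0.5: A = (b + zy)y = (2.12 + 0.5×1.37)×1.37 = 3.843 m²; P = b + 2y√(1+z²) = 2.12 + 2×1.37×1.118 = 5.183 m.
Hydraulic radius R = A/P = 3.843/5.183 = 0.7414 m.
V = (1/n) R^(2/3) √S = (1/0.013) × 0.7414^(2/3) × √0.0011 = 2.09 m/s. Hydraulic depth D_h = A/T = 3.843/3.49 = 1.101 m.
Froude number Fr = V/√(g·D_h) = 2.09/√(9.81×1.101) = 0.636, which is less than 1, so the flow is subcritical.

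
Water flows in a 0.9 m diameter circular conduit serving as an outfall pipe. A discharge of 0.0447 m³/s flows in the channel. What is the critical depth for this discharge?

y_c = 0.119 m

At critical depth, Q² T / (g A³) = 1, i.e. A³/T = Q²/g = 0.0447²/9.81 = 0.0002037.
At y = 0.101 m: A³/T = 0.0001061 — short.
At y = 0.14 m: A³/T = 0.0003847 — over.
At y = 0.119 m: A³/T = 0.0002027 — ≈ 0.0002037.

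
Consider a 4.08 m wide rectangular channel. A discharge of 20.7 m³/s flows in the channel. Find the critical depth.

y_c = 1.38 m

For a rectangular channel, critical depth y_c = (q²/g)^(1/3) where q = Q/b = 20.7/4.08 = 5.074 m²/s.
So y_c = (5.074²/9.81)^(1/3) = 1.38 m.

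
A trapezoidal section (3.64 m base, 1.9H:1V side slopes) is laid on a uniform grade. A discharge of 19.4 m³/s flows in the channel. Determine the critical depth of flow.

y_c = 1.16 m

At critical depth, Q² T / (g A³) = 1, i.e. A³/T = Q²/g = 19.4²/9.81 = 38.36.
Try y = 1.38 m: A³/T = 72.64 — high.
Try y = 1.01 m: A³/T = 23.67 — low.
Try y = 1.16 m: A³/T = 38.71 — ≈ 38.36.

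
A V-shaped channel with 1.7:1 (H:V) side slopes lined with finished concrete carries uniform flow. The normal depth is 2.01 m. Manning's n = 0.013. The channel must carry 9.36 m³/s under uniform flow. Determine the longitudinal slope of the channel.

For a triangular section with side slope z = 1.7: A = zy² = 1.7×2.01² = 6.868 m²; P = 2y√(1+z²) = 2×2.01×1.972 = 7.929 m.
Hydraulic radius R = A/P = 6.868/7.929 = 0.8662 m.
From Manning's equation, S = [nQ / (1 A R^(2/3))]² = [0.013 × 9.36 / (1 × 6.868 × 0.8662^(2/3))]² = 0.00038.

S = 0.00038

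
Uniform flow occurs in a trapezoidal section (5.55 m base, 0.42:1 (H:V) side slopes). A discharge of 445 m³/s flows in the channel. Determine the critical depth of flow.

At critical depth, Q² T / (g A³) = 1, i.e. A³/T = Q²/g = 445²/9.81 = 20190.
Trying y = 7.99 m: A³/T = 29380 — too large.
Trying y = 7.19 m: A³/T = 20190 — close enough.

y_c = 7.19 m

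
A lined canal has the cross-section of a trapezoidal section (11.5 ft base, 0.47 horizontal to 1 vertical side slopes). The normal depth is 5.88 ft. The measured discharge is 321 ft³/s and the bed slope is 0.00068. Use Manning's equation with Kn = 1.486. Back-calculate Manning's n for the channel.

n = 0.023

With bottom width b = 11.5 ft and side slope z = 0.47: A = (b + zy)y = (11.5 + 0.47×5.88)×5.88 = 83.87 ft²; P = b + 2y√(1+z²) = 11.5 + 2×5.88×1.105 = 24.49 ft.
Hydraulic radius R = A/P = 83.87/24.49 = 3.424 ft.
Rearranging Manning's equation: n = (1.486/Q) A R^(2/3) S^(1/2) = (1.486/321) × 83.87 × 3.424^(2/3) × √0.00068 = 0.023.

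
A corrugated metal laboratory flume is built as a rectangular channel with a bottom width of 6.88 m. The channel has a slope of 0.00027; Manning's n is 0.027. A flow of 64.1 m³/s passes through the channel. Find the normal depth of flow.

Manning's equation rearranged: A R^(2/3) = nQ / (1·√S) = 0.027 × 64.1 / (√0.00027) = 105.3.
Try y = 6.36 m: A R^(2/3) = 74.74 — low.
Try y = 9.16 m: A R^(2/3) = 116.1 — high.
Try y = 8.44 m: A R^(2/3) = 105.4 — matches.

y_n = 8.44 m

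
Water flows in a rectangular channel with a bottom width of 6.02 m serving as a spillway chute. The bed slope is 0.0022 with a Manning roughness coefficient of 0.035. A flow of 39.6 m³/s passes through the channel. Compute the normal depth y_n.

Manning's equation rearranged: A R^(2/3) = nQ / (1·√S) = 0.035 × 39.6 / (√0.0022) = 29.55.
Trying y = 2.81 m: A R^(2/3) = 21.7 — short.
Trying y = 4.35 m: A R^(2/3) = 38.45 — over.
Trying y = 3.55 m: A R^(2/3) = 29.59 — ≈ 29.55.

y_n = 3.55 m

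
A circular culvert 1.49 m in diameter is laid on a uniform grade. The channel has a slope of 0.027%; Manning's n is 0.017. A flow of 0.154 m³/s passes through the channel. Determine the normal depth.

y_n = 0.424 m

Manning's equation rearranged: A R^(2/3) = nQ / (1·√S) = 0.017 × 0.154 / (√0.00027) = 0.1593.
Try y = 0.297 m: A R^(2/3) = 0.07851 — short.
Try y = 0.424 m: A R^(2/3) = 0.1595 — close enough.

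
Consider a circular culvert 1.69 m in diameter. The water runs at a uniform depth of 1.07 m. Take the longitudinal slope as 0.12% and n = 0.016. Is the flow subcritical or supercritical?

subcritical

For a circular section of diameter D = 1.69 m at depth y = 1.07 m, the central angle is θ = 2 arccos(1 − 2y/D) = 3.681 rad. Then A = (D²/8)(θ − sin θ) = 1.497 m² and P = Dθ/2 = 3.11 m.
Hydraulic radius R = A/P = 1.497/3.11 = 0.4814 m.
V = (1/n) R^(2/3) √S = (1/0.016) × 0.4814^(2/3) × √0.0012 = 1.33 m/s. Hydraulic depth D_h = A/T = 1.497/1.629 = 0.9192 m.
Froude number Fr = V/√(g·D_h) = 1.33/√(9.81×0.9192) = 0.443, which is less than 1, so the flow is subcritical.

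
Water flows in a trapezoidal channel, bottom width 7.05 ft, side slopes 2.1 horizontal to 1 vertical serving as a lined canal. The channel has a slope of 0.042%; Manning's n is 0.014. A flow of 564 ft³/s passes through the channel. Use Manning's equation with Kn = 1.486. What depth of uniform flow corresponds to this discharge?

Manning's equation rearranged: A R^(2/3) = nQ / (1.486·√S) = 0.014 × 564 / (1.486 × √0.00042) = 259.3.
Trying y = 4.66 ft: A R^(2/3) = 153.3 — low.
Trying y = 7.58 ft: A R^(2/3) = 447 — high.
Trying y = 5.94 ft: A R^(2/3) = 259.3 — ≈ 259.3.

y_n = 5.94 ft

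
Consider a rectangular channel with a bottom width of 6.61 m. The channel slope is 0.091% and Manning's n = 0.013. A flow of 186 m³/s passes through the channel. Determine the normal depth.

Manning's equation rearranged: A R^(2/3) = nQ / (1·√S) = 0.013 × 186 / (√0.00091) = 80.16.
Try y = 5.66 m: A R^(2/3) = 61.09 — low.
Try y = 8.11 m: A R^(2/3) = 94.7 — high.
Try y = 7.06 m: A R^(2/3) = 80.16 — close enough.

y_n = 7.06 m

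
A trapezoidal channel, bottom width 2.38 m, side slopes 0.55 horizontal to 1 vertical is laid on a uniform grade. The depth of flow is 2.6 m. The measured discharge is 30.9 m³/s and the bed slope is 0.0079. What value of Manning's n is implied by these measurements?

n = 0.032

With bottom width b = 2.38 m and side slope z = 0.55: A = (b + zy)y = (2.38 + 0.55×2.6)×2.6 = 9.906 m²; P = b + 2y√(1+z²) = 2.38 + 2×2.6×1.141 = 8.315 m.
Hydraulic radius R = A/P = 9.906/8.315 = 1.191 m.
Rearranging Manning's equation: n = (1/Q) A R^(2/3) S^(1/2) = (1/30.9) × 9.906 × 1.191^(2/3) × √0.0079 = 0.032.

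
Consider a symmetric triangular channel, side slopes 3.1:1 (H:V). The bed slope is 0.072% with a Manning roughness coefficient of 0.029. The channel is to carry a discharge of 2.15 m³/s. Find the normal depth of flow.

Manning's equation rearranged: A R^(2/3) = nQ / (1·√S) = 0.029 × 2.15 / (√0.00072) = 2.324.
Try y = 0.765 m: A R^(2/3) = 0.9249 — low.
Try y = 1.28 m: A R^(2/3) = 3.65 — high.
Try y = 1.08 m: A R^(2/3) = 2.32 — matches.

y_n = 1.08 m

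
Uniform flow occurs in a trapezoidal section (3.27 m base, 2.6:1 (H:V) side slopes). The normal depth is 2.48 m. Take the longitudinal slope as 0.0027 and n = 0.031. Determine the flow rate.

With bottom width b = 3.27 m and side slope z = 2.6: A = (b + zy)y = (3.27 + 2.6×2.48)×2.48 = 24.1 m²; P = b + 2y√(1+z²) = 3.27 + 2×2.48×2.786 = 17.09 m.
Hydraulic radius R = A/P = 24.1/17.09 = 1.41 m.
Manning's equation: Q = (1/n) A R^(2/3) S^(1/2) = (1/0.031) × 24.1 × 1.41^(2/3) × 0.0027^(1/2) = 50.8 m³/s.

Q = 50.8 m³/s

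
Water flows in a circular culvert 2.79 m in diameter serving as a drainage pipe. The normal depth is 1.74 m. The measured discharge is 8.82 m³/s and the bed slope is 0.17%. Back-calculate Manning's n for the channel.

n = 0.016

For a circular section of diameter D = 2.79 m at depth y = 1.74 m, the central angle is θ = 2 arccos(1 − 2y/D) = 3.641 rad. Then A = (D²/8)(θ − sin θ) = 4.009 m² and P = Dθ/2 = 5.08 m.
Hydraulic radius R = A/P = 4.009/5.08 = 0.7893 m.
Rearranging Manning's equation: n = (1/Q) A R^(2/3) S^(1/2) = (1/8.82) × 4.009 × 0.7893^(2/3) × √0.0017 = 0.016.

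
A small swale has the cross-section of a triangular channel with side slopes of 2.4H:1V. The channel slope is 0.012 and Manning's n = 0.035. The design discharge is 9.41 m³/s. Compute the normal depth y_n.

y_n = 1.32 m

Manning's equation rearranged: A R^(2/3) = nQ / (1·√S) = 0.035 × 9.41 / (√0.012) = 3.007.
At y = 1.48 m: A R^(2/3) = 4.077 — high.
At y = 0.927 m: A R^(2/3) = 1.171 — low.
At y = 1.32 m: A R^(2/3) = 3.005 — close enough.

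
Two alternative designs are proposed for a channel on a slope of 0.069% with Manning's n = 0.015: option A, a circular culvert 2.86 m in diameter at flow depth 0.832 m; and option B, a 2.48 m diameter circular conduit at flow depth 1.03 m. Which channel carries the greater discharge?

Channel A: For a circular section of diameter D = 2.86 m at depth y = 0.832 m, the central angle is θ = 2 arccos(1 − 2y/D) = 2.279 rad. Then A = (D²/8)(θ − sin θ) = 1.553 m² and P = Dθ/2 = 3.259 m. Hydraulic radius R = A/P = 1.553/3.259 = 0.4766 m. Q_A = (1/0.015)·1.553·0.4766^(2/3)·√0.00069 = 1.659 m³/s.
Channel B: For a circular section of diameter D = 2.48 m at depth y = 1.03 m, the central angle is θ = 2 arccos(1 − 2y/D) = 2.801 rad. Then A = (D²/8)(θ − sin θ) = 1.897 m² and P = Dθ/2 = 3.474 m. Hydraulic radius R = A/P = 1.897/3.474 = 0.5461 m. Q_B = (1/0.015)·1.897·0.5461^(2/3)·√0.00069 = 2.219 m³/s.
Q_A = 1.659 m³/s vs Q_B = 2.219 m³/s, so channel B carries more.

channel B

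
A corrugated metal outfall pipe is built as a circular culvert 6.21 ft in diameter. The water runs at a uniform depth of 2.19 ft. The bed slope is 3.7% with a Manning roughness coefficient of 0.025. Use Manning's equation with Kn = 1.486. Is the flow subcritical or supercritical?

For a circular section of diameter D = 6.21 ft at depth y = 2.19 ft, the central angle is θ = 2 arccos(1 − 2y/D) = 2.543 rad. Then A = (D²/8)(θ − sin θ) = 9.545 ft² and P = Dθ/2 = 7.897 ft.
Hydraulic radius R = A/P = 9.545/7.897 = 1.209 ft.
V = (1.486/n) R^(2/3) √S = (1.486/0.025) × 1.209^(2/3) × √0.037 = 12.97 ft/s. Hydraulic depth D_h = A/T = 9.545/5.934 = 1.609 ft.
Froude number Fr = V/√(g·D_h) = 12.97/√(32.2×1.609) = 1.8, which is greater than 1, so the flow is supercritical.

supercritical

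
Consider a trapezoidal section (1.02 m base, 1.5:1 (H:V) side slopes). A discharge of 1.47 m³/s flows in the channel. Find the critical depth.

y_c = 0.471 m

At critical depth, Q² T / (g A³) = 1, i.e. A³/T = Q²/g = 1.47²/9.81 = 0.2203.
Try y = 0.38 m: A³/T = 0.1021 — short.
Try y = 0.535 m: A³/T = 0.3531 — over.
Try y = 0.471 m: A³/T = 0.221 — close enough.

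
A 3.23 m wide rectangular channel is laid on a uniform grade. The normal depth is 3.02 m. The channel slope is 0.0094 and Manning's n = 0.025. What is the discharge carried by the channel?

Flow area A = b·y = 3.23 × 3.02 = 9.755 m². Wetted perimeter P = b + 2y = 3.23 + 2×3.02 = 9.27 m.
Hydraulic radius R = A/P = 9.755/9.27 = 1.052 m.
Manning's equation: Q = (1/n) A R^(2/3) S^(1/2) = (1/0.025) × 9.755 × 1.052^(2/3) × 0.0094^(1/2) = 39.1 m³/s.

Q = 39.1 m³/s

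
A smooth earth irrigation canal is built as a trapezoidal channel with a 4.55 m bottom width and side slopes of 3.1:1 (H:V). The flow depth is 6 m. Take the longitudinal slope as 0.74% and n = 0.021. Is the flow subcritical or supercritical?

With bottom width b = 4.55 m and side slope z = 3.1: A = (b + zy)y = (4.55 + 3.1×6)×6 = 138.9 m²; P = b + 2y√(1+z²) = 4.55 + 2×6×3.257 = 43.64 m.
Hydraulic radius R = A/P = 138.9/43.64 = 3.183 m.
V = (1/n) R^(2/3) √S = (1/0.021) × 3.183^(2/3) × √0.0074 = 8.864 m/s. Hydraulic depth D_h = A/T = 138.9/41.75 = 3.327 m.
Froude number Fr = V/√(g·D_h) = 8.864/√(9.81×3.327) = 1.55, which is greater than 1, so the flow is supercritical.

supercritical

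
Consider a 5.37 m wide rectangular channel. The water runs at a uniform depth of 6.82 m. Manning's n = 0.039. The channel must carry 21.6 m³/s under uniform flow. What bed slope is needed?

S = 0.000221

Flow area A = b·y = 5.37 × 6.82 = 36.62 m². Wetted perimeter P = b + 2y = 5.37 + 2×6.82 = 19.01 m.
Hydraulic radius R = A/P = 36.62/19.01 = 1.927 m.
From Manning's equation, S = [nQ / (1 A R^(2/3))]² = [0.039 × 21.6 / (1 × 36.62 × 1.927^(2/3))]² = 0.000221.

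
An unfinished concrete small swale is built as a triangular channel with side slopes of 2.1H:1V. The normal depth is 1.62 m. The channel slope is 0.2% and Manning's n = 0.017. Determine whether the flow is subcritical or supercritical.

For a triangular section with side slope z = 2.1: A = zy² = 2.1×1.62² = 5.511 m²; P = 2y√(1+z²) = 2×1.62×2.326 = 7.536 m.
Hydraulic radius R = A/P = 5.511/7.536 = 0.7313 m.
V = (1/n) R^(2/3) √S = (1/0.017) × 0.7313^(2/3) × √0.002 = 2.135 m/s. Hydraulic depth D_h = A/T = 5.511/6.804 = 0.81 m.
Froude number Fr = V/√(g·D_h) = 2.135/√(9.81×0.81) = 0.758, which is less than 1, so the flow is subcritical.

subcritical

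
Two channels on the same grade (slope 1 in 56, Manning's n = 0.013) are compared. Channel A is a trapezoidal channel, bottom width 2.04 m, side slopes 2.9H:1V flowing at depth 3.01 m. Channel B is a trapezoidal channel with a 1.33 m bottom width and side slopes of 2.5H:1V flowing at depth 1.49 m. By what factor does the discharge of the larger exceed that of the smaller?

6.75

Channel A: With bottom width b = 2.04 m and side slope z = 2.9: A = (b + zy)y = (2.04 + 2.9×3.01)×3.01 = 32.41 m²; P = b + 2y√(1+z²) = 2.04 + 2×3.01×3.068 = 20.51 m. Hydraulic radius R = A/P = 32.41/20.51 = 1.581 m. Q_A = (1/0.013)·32.41·1.581^(2/3)·√0.01786 = 452.1 m³/s.
Channel B: With bottom width b = 1.33 m and side slope z = 2.5: A = (b + zy)y = (1.33 + 2.5×1.49)×1.49 = 7.532 m²; P = b + 2y√(1+z²) = 1.33 + 2×1.49×2.693 = 9.354 m. Hydraulic radius R = A/P = 7.532/9.354 = 0.8052 m. Q_B = (1/0.013)·7.532·0.8052^(2/3)·√0.01786 = 67.01 m³/s.
The larger discharge is 452.1 m³/s and the smaller is 67.01 m³/s; the ratio is 6.75.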